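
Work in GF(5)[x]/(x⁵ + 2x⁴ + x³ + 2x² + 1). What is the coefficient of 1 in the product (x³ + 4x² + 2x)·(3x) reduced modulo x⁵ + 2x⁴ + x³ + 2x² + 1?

0

Multiply in GF(5)[x]: (x³ + 4x² + 2x)·(3x) = 3x⁴ + 2x³ + x².
Reduced: 3x⁴ + 2x³ + x².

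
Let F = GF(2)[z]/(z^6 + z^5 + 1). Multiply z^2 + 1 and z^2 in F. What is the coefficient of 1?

Multiply in GF(2)[z]: (z^2 + 1)·(z^2) = z^4 + z^2.
Reduced: z^4 + z^2.

0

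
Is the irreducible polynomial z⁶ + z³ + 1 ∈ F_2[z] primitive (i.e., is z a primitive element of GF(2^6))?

No

Write f(z) = z⁶ + z³ + 1.
|GF(2^6)^×| = 2^6 − 1 = 63. Prime factorization: 63 = 3^2·7.
f is primitive ⇔ z has order 63 in GF(2)[z]/(f), i.e. z^(63/q) ≠ 1 for each prime q | 63.
z^(21) mod f = z³.
z^(9) mod f = 1
Since z^(9) = 1, the order of z divides 9 < 63; not primitive.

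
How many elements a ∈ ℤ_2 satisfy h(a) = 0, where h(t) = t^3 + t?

Evaluate at each of the 2 elements of ℤ_2:
h(0) = 0 → root; h(1) = 0 → root.
Roots: {0, 1}.

2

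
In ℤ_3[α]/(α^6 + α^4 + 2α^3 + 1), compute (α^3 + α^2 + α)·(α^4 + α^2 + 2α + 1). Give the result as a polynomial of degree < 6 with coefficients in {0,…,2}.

α^5 + 2α^3 + 2

Multiply in ℤ_3[α]: (α^3 + α^2 + α)·(α^4 + α^2 + 2α + 1) = α^7 + α^6 + 2α^5 + α^3 + α.
Reduce using α^6 ≡ 2α^4 + α^3 + 2 (mod α^6 + α^4 + 2α^3 + 1).
Reduced: α^5 + 2α^3 + 2.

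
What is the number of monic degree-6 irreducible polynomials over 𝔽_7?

Gauss's count: N_{7}(6) = (1/6) Σ_{d|6} μ(6/d)·7^d.
Divisors of 6: 1, 2, 3, 6; μ(6/d) for each: 1, -1, -1, 1.
Σ = 7^1 − 7^2 − 7^3 + 7^6 = 117264.
N = 117264/6 = 19544.

19544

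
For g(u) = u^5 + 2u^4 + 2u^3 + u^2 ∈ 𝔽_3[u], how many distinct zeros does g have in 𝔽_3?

Evaluate at each of the 3 elements of 𝔽_3:
g(0) = 0 → root; g(1) = 0 → root; g(2) = 0 → root.
Roots: {0, 1, 2}.

3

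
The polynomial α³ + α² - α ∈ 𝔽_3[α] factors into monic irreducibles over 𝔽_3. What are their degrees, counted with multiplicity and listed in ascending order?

Write g(α) = α³ + α² - α.
Roots in 𝔽_3: g(0) = 0 → root; g(1) = 1; g(2) = 1.
Linear factors from roots: (α).
Complete factorization: g(α) = (α)·(α² + α - 1).
Factor degrees with multiplicity: 1 + 2 = 3.

1, 2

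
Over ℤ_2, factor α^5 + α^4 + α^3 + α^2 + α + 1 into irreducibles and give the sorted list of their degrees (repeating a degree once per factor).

1, 2, 2

Write h(α) = α^5 + α^4 + α^3 + α^2 + α + 1.
Roots in ℤ_2: h(0) = 1; h(1) = 0 → root.
Linear factors from roots: (α + 1).
Complete factorization: h(α) = (α + 1)·(α^2 + α + 1)^2.
Factor degrees with multiplicity: 1 + 2 + 2 = 5.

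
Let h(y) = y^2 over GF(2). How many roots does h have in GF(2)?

Evaluate at each of the 2 elements of GF(2):
h(0) = 0 → root; h(1) = 1.
Roots: {0}.

1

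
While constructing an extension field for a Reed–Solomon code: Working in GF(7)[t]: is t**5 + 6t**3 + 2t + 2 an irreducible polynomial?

No

Write h(t) = t**5 + 6t**3 + 2t + 2.
Check for roots in GF(7): h(0) = 2; h(1) = 4; h(2) = 2; h(3) = 0 → root; h(4) = 4; h(5) = 2; h(6) = 0 → root.
h(3) = 0, so (t − 3) divides h(t); h is reducible.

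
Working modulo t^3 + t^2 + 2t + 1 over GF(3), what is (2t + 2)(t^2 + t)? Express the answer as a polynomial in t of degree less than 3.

Multiply in GF(3)[t]: (2t + 2)·(t^2 + t) = 2t^3 + t^2 + 2t.
Reduce using t^3 ≡ 2t^2 + t + 2 (mod t^3 + t^2 + 2t + 1).
Reduced: 2t^2 + t + 1.

2t^2 + t + 1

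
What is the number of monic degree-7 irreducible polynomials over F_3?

312

x^(3^7) − x is the product of all monic irreducibles of degree dividing 7; Möbius inversion gives N = (1/7) Σ μ(7/d)·3^d.
Divisors of 7: 1, 7; μ(7/d) for each: -1, 1.
Σ = − 3^1 + 3^7 = 2184.
N = 2184/7 = 312.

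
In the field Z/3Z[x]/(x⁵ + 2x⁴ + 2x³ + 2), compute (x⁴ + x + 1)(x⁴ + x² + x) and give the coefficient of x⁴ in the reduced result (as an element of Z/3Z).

Multiply in Z/3Z[x]: (x⁴ + x + 1)·(x⁴ + x² + x) = x⁸ + x⁶ + 2x⁵ + x⁴ + x³ + 2x² + x.
Reduce using x⁵ ≡ x⁴ + x³ + 1 (mod x⁵ + 2x⁴ + 2x³ + 2).
Reduced: x⁴ + 2x³ + x.

1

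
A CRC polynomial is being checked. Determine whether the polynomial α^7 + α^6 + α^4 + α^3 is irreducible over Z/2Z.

Write g(α) = α^7 + α^6 + α^4 + α^3.
Check for roots in Z/2Z: g(0) = 0 → root; g(1) = 0 → root.
g(0) = 0, so (α) divides g(α); g is reducible.

No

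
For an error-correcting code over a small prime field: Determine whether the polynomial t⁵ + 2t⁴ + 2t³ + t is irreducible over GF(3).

No

Write m(t) = t⁵ + 2t⁴ + 2t³ + t.
Check for roots in GF(3): m(0) = 0 → root; m(1) = 0 → root; m(2) = 1.
m(0) = 0, so (t) divides m(t); m is reducible.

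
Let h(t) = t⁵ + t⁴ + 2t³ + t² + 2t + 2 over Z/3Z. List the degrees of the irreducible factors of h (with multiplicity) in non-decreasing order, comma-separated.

Roots in Z/3Z: h(0) = 2; h(1) = 0 → root; h(2) = 2.
Linear factors from roots: (t + 2).
Complete factorization: h(t) = (t + 2)·(t⁴ + 2t³ + t² + 2t + 1).
Factor degrees with multiplicity: 1 + 4 = 5.

1, 4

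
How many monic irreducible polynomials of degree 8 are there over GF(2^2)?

8160

By the necklace-counting formula, N_4(8) = (1/8) Σ_{d|8} μ(8/d)·4^d.
Divisors of 8: 1, 2, 4, 8; μ(8/d) for each: 0, 0, -1, 1.
Σ = − 4^4 + 4^8 = 65280.
N = 65280/8 = 8160.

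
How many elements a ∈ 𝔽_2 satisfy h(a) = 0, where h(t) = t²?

Evaluate at each of the 2 elements of 𝔽_2:
h(0) = 0 → root; h(1) = 1.
Roots: {0}.

1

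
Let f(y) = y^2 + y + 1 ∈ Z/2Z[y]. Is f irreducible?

Check for roots in Z/2Z: f(0) = 1; f(1) = 1.
No roots. A degree-2 polynomial over a field with no linear factor is irreducible.

Yes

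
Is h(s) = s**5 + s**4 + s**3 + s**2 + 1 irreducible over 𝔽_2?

Yes

Check for roots in 𝔽_2: h(0) = 1; h(1) = 1.
No roots, so no linear factors.
Monic irreducibles of degree 2 over GF(2): s**2 + s + 1.
None of them divide h (all give nonzero remainder).
No irreducible factor of degree ≤ 2 exists, so h is irreducible over GF(2).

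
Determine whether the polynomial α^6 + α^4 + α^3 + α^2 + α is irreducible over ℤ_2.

No

Write P(α) = α^6 + α^4 + α^3 + α^2 + α.
Check for roots in ℤ_2: P(0) = 0 → root; P(1) = 1.
P(0) = 0, so (α) divides P(α); P is reducible.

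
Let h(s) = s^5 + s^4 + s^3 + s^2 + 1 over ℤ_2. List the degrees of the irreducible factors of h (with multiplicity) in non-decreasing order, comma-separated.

Roots in ℤ_2: h(0) = 1; h(1) = 1.
Complete factorization: h(s) = (s^5 + s^4 + s^3 + s^2 + 1).
Factor degrees with multiplicity: 5 = 5.

5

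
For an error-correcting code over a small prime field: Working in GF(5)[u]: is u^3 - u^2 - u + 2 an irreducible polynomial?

Yes

Write h(u) = u^3 - u^2 - u + 2.
Check for roots in GF(5): h(0) = 2; h(1) = 1; h(2) = 4; h(3) = 2; h(4) = 1.
No roots. A degree-3 polynomial over a field with no linear factor is irreducible.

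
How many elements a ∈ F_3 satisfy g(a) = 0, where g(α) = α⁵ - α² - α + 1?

2

Evaluate at each of the 3 elements of F_3:
g(0) = 1; g(1) = 0 → root; g(2) = 0 → root.
Roots: {1, 2}.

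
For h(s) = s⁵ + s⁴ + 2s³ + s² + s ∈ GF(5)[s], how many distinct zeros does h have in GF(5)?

3

Evaluate at each of the 5 elements of GF(5):
h(0) = 0 → root; h(1) = 1; h(2) = 0 → root; h(3) = 0 → root; h(4) = 3.
Roots: {0, 2, 3}.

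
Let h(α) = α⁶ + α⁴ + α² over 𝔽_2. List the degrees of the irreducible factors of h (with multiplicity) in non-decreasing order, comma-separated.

1, 1, 2, 2

Roots in 𝔽_2: h(0) = 0 → root; h(1) = 1.
Linear factors from roots: (α).
Complete factorization: h(α) = (α)^2·(α² + α + 1)^2.
Factor degrees with multiplicity: 1 + 1 + 2 + 2 = 6.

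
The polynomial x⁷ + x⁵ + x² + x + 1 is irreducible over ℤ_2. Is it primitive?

Write f(x) = x⁷ + x⁵ + x² + x + 1.
|GF(2^7)^×| = 2^7 − 1 = 127. Prime factorization: 127 = 127.
f is primitive ⇔ x has order 127 in GF(2)[x]/(f), i.e. x^(127/q) ≠ 1 for each prime q | 127.
x^(1) mod f = x.
None equal 1, so x has full order 127; f is primitive.

Yes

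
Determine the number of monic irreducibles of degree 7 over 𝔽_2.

18

Gauss's count: N_{2}(7) = (1/7) Σ_{d|7} μ(7/d)·2^d.
Divisors of 7: 1, 7; μ(7/d) for each: -1, 1.
Σ = − 2^1 + 2^7 = 126.
N = 126/7 = 18.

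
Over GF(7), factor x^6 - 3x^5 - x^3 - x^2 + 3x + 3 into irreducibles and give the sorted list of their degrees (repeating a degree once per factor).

1, 1, 1, 3

Write h(x) = x^6 - 3x^5 - x^3 - x^2 + 3x + 3.
Linear factors from roots: (x - 2), (x + 3), (x + 2).
Complete factorization: h(x) = (x + 2)·(x + 3)·(x - 2)·(x^3 + x^2 + x - 2).
Factor degrees with multiplicity: 1 + 1 + 1 + 3 = 6.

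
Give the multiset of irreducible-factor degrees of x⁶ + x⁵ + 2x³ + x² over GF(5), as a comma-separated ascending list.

Write g(x) = x⁶ + x⁵ + 2x³ + x².
Roots in GF(5): g(0) = 0 → root; g(1) = 0 → root; g(2) = 1; g(3) = 0 → root; g(4) = 4.
Linear factors from roots: (x), (x + 4), (x + 2).
Complete factorization: g(x) = (x + 2)·(x + 4)·(x)^2·(x² + 2).
Factor degrees with multiplicity: 1 + 1 + 1 + 1 + 2 = 6.

1, 1, 1, 1, 2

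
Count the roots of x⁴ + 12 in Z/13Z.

4

Write f(x) = x⁴ + 12.
Evaluate at each of the 13 elements of Z/13Z:
f(0) = 12; f(1) = 0 → root; f(2) = 2; f(3) = 2; f(4) = 8; f(5) = 0 → root; f(6) = 8; f(7) = 8; f(8) = 0 → root; f(9) = 8; f(10) = 2; f(11) = 2; f(12) = 0 → root.
Roots: {1, 5, 8, 12}.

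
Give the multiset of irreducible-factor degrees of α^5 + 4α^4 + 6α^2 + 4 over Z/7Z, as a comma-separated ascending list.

5

Write g(α) = α^5 + 4α^4 + 6α^2 + 4.
Complete factorization: g(α) = (α^5 + 4α^4 + 6α^2 + 4).
Factor degrees with multiplicity: 5 = 5.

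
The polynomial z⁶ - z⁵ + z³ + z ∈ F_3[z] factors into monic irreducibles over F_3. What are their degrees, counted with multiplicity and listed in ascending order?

1, 1, 2, 2

Write h(z) = z⁶ - z⁵ + z³ + z.
Roots in F_3: h(0) = 0 → root; h(1) = 2; h(2) = 0 → root.
Linear factors from roots: (z), (z + 1).
Complete factorization: h(z) = (z)·(z + 1)·(z² - z - 1)^2.
Factor degrees with multiplicity: 1 + 1 + 2 + 2 = 6.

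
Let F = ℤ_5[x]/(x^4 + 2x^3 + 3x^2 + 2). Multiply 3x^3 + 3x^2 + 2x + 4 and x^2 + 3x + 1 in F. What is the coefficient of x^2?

Multiply in ℤ_5[x]: (3x^3 + 3x^2 + 2x + 4)·(x^2 + 3x + 1) = 3x^5 + 2x^4 + 4x^3 + 3x^2 + 4x + 4.
Reduce using x^4 ≡ 3x^3 + 2x^2 + 3 (mod x^4 + 2x^3 + 3x^2 + 2).
Reduced: 3x^3 + 3x + 2.

0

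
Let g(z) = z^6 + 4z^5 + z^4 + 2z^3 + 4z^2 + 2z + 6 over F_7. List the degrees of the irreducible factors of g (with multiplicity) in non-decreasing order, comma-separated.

Complete factorization: g(z) = (z^6 + 4z^5 + z^4 + 2z^3 + 4z^2 + 2z + 6).
Factor degrees with multiplicity: 6 = 6.

6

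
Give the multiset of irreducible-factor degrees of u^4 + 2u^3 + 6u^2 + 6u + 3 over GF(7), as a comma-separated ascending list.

1, 3

Write g(u) = u^4 + 2u^3 + 6u^2 + 6u + 3.
Linear factors from roots: (u + 4).
Complete factorization: g(u) = (u + 4)·(u^3 + 5u^2 + 6).
Factor degrees with multiplicity: 1 + 3 = 4.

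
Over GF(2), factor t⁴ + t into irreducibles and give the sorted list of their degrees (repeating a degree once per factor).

Write g(t) = t⁴ + t.
Roots in GF(2): g(0) = 0 → root; g(1) = 0 → root.
Linear factors from roots: (t), (t + 1).
Complete factorization: g(t) = (t)·(t + 1)·(t² + t + 1).
Factor degrees with multiplicity: 1 + 1 + 2 = 4.

1, 1, 2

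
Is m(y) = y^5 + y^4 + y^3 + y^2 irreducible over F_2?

Check for roots in F_2: m(0) = 0 → root; m(1) = 0 → root.
m(0) = 0, so (y) divides m(y); m is reducible.

No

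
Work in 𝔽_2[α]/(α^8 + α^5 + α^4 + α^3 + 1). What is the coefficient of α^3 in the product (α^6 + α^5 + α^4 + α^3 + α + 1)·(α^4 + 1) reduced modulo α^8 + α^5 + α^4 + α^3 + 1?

0

Multiply in 𝔽_2[α]: (α^6 + α^5 + α^4 + α^3 + α + 1)·(α^4 + 1) = α^10 + α^9 + α^8 + α^7 + α^6 + α^3 + α + 1.
Reduce using α^8 ≡ α^5 + α^4 + α^3 + 1 (mod α^8 + α^5 + α^4 + α^3 + 1).
Reduced: α^6 + α^5 + α^2.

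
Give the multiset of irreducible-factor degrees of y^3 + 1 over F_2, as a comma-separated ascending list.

Write g(y) = y^3 + 1.
Roots in F_2: g(0) = 1; g(1) = 0 → root.
Linear factors from roots: (y + 1).
Complete factorization: g(y) = (y + 1)·(y^2 + y + 1).
Factor degrees with multiplicity: 1 + 2 = 3.

1, 2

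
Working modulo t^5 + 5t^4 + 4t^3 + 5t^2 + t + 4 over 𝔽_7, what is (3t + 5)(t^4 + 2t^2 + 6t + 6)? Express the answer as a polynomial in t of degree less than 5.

4t^4 + t^3 + 6t^2 + 3t + 4

Multiply in 𝔽_7[t]: (3t + 5)·(t^4 + 2t^2 + 6t + 6) = 3t^5 + 5t^4 + 6t^3 + 6t + 2.
Reduce using t^5 ≡ 2t^4 + 3t^3 + 2t^2 + 6t + 3 (mod t^5 + 5t^4 + 4t^3 + 5t^2 + t + 4).
Reduced: 4t^4 + t^3 + 6t^2 + 3t + 4.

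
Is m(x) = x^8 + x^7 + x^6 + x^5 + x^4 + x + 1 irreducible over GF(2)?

Check for roots in GF(2): m(0) = 1; m(1) = 1.
No roots, so no linear factors.
Monic irreducibles of degree 2 over GF(2): x^2 + x + 1.
None of them divide m (all give nonzero remainder).
Monic irreducibles of degree 3 over GF(2): x^3 + x + 1, x^3 + x^2 + 1.
None of them divide m (all give nonzero remainder).
Monic irreducibles of degree 4 over GF(2): x^4 + x + 1, x^4 + x^3 + 1, x^4 + x^3 + x^2 + x + 1.
None of them divide m (all give nonzero remainder).
No irreducible factor of degree ≤ 4 exists, so m is irreducible over GF(2).

Yes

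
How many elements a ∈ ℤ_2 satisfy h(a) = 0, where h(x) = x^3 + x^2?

Evaluate at each of the 2 elements of ℤ_2:
h(0) = 0 → root; h(1) = 0 → root.
Roots: {0, 1}.

2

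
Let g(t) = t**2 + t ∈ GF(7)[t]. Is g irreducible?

Check for roots in GF(7): g(0) = 0 → root; g(1) = 2; g(2) = 6; g(3) = 5; g(4) = 6; g(5) = 2; g(6) = 0 → root.
g(0) = 0, so (t) divides g(t); g is reducible.

No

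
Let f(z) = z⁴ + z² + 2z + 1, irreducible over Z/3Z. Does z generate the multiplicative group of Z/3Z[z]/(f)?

No

|GF(3^4)^×| = 3^4 − 1 = 80. Prime factorization: 80 = 2^4·5.
f is primitive ⇔ z has order 80 in GF(3)[z]/(f), i.e. z^(80/q) ≠ 1 for each prime q | 80.
z^(40) mod f = 1
z^(16) mod f = 2z³ + 2.
Since z^(40) = 1, the order of z divides 40 < 80; not primitive.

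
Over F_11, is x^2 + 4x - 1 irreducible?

Write h(x) = x^2 + 4x - 1.
Check each element of F_11 for a root: h(0)=10, h(1)=4, h(2)=0, h(3)=9, h(4)=9, h(5)=0, h(6)=4, h(7)=10, h(8)=7, h(9)=6, h(10)=7.
h(2) = 0, so (x − 2) divides h(x); h is reducible.

No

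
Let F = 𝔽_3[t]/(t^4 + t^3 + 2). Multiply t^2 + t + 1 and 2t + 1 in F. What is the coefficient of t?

0

Multiply in 𝔽_3[t]: (t^2 + t + 1)·(2t + 1) = 2t^3 + 1.
Reduced: 2t^3 + 1.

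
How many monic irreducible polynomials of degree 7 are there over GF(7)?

117648

By the necklace-counting formula, N_7(7) = (1/7) Σ_{d|7} μ(7/d)·7^d.
Divisors of 7: 1, 7; μ(7/d) for each: -1, 1.
Σ = − 7^1 + 7^7 = 823536.
N = 823536/7 = 117648.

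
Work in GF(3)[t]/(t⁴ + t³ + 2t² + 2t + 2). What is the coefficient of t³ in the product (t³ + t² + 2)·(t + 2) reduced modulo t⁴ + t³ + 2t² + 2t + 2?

Multiply in GF(3)[t]: (t³ + t² + 2)·(t + 2) = t⁴ + 2t² + 2t + 1.
Reduce using t⁴ ≡ 2t³ + t² + t + 1 (mod t⁴ + t³ + 2t² + 2t + 2).
Reduced: 2t³ + 2.

2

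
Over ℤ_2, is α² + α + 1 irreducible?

Write m(α) = α² + α + 1.
Check for roots in ℤ_2: m(0) = 1; m(1) = 1.
No roots. A degree-2 polynomial over a field with no linear factor is irreducible.

Yes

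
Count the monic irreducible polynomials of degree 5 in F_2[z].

By the necklace-counting formula, N_2(5) = (1/5) Σ_{d|5} μ(5/d)·2^d.
Divisors of 5: 1, 5; μ(5/d) for each: -1, 1.
Σ = − 2^1 + 2^5 = 30.
N = 30/5 = 6.

6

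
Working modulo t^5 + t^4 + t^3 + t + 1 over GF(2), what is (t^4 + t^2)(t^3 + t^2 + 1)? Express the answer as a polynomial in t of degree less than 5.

Multiply in GF(2)[t]: (t^4 + t^2)·(t^3 + t^2 + 1) = t^7 + t^6 + t^5 + t^2.
Reduce using t^5 ≡ t^4 + t^3 + t + 1 (mod t^5 + t^4 + t^3 + t + 1).
Reduced: t^3.

t^3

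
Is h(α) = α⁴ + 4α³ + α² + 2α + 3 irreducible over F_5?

Check for roots in F_5: h(0) = 3; h(1) = 1; h(2) = 4; h(3) = 2; h(4) = 4.
No roots, so no linear factors.
Degree-2 irreducible divisors: test the 10 monic irreducibles of degree 2 over GF(5).
None of them divide h (all give nonzero remainder).
No irreducible factor of degree ≤ 2 exists, so h is irreducible over GF(5).

Yes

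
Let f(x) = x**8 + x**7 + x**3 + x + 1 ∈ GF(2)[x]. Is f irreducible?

Yes

Check for roots in GF(2): f(0) = 1; f(1) = 1.
No roots, so no linear factors.
Monic irreducibles of degree 2 over GF(2): x**2 + x + 1.
None of them divide f (all give nonzero remainder).
Monic irreducibles of degree 3 over GF(2): x**3 + x + 1, x**3 + x**2 + 1.
None of them divide f (all give nonzero remainder).
Monic irreducibles of degree 4 over GF(2): x**4 + x + 1, x**4 + x**3 + 1, x**4 + x**3 + x**2 + x + 1.
None of them divide f (all give nonzero remainder).
No irreducible factor of degree ≤ 4 exists, so f is irreducible over GF(2).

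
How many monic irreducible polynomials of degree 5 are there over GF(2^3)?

6552

Gauss's count: N_{8}(5) = (1/5) Σ_{d|5} μ(5/d)·8^d.
Divisors of 5: 1, 5; μ(5/d) for each: -1, 1.
Σ = − 8^1 + 8^5 = 32760.
N = 32760/5 = 6552.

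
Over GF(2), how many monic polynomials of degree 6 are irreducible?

x^(2^6) − x is the product of all monic irreducibles of degree dividing 6; Möbius inversion gives N = (1/6) Σ μ(6/d)·2^d.
Divisors of 6: 1, 2, 3, 6; μ(6/d) for each: 1, -1, -1, 1.
Σ = 2^1 − 2^2 − 2^3 + 2^6 = 54.
N = 54/6 = 9.

9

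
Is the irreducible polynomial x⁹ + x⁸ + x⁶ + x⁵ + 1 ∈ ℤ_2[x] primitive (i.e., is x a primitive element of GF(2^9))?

Write f(x) = x⁹ + x⁸ + x⁶ + x⁵ + 1.
|GF(2^9)^×| = 2^9 − 1 = 511. Prime factorization: 511 = 7·73.
f is primitive ⇔ x has order 511 in GF(2)[x]/(f), i.e. x^(511/q) ≠ 1 for each prime q | 511.
x^(73) mod f = x⁸ + x⁵ + x² + 1.
x^(7) mod f = x⁷.
None equal 1, so x has full order 511; f is primitive.

Yes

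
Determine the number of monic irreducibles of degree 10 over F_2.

The number of monic irreducibles of degree 10 over GF(2) is (1/10)·Σ_{d∣10} μ(10/d) 2^d.
Divisors of 10: 1, 2, 5, 10; μ(10/d) for each: 1, -1, -1, 1.
Σ = 2^1 − 2^2 − 2^5 + 2^10 = 990.
N = 990/10 = 99.

99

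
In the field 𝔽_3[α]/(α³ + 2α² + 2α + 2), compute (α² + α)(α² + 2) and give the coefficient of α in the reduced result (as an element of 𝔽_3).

Multiply in 𝔽_3[α]: (α² + α)·(α² + 2) = α⁴ + α³ + 2α² + 2α.
Reduce using α³ ≡ α² + α + 1 (mod α³ + 2α² + 2α + 2).
Reduced: 2α² + 2α + 2.

2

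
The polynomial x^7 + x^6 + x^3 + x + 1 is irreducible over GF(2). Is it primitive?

Yes

Write f(x) = x^7 + x^6 + x^3 + x + 1.
|GF(2^7)^×| = 2^7 − 1 = 127. Prime factorization: 127 = 127.
f is primitive ⇔ x has order 127 in GF(2)[x]/(f), i.e. x^(127/q) ≠ 1 for each prime q | 127.
x^(1) mod f = x.
None equal 1, so x has full order 127; f is primitive.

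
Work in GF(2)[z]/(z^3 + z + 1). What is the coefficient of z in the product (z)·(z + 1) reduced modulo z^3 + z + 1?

1

Multiply in GF(2)[z]: (z)·(z + 1) = z^2 + z.
Reduced: z^2 + z.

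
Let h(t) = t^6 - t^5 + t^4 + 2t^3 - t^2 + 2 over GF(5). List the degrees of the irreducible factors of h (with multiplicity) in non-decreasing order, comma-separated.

Roots in GF(5): h(0) = 2; h(1) = 4; h(2) = 2; h(3) = 4; h(4) = 2.
Complete factorization: h(t) = (t^6 - t^5 + t^4 + 2t^3 - t^2 + 2).
Factor degrees with multiplicity: 6 = 6.

6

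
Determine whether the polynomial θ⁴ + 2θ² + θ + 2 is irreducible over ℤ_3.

No

Write h(θ) = θ⁴ + 2θ² + θ + 2.
Check for roots in ℤ_3: h(0) = 2; h(1) = 0 → root; h(2) = 1.
h(1) = 0, so (θ − 1) divides h(θ); h is reducible.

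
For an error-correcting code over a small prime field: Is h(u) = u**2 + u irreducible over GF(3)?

No

Check for roots in GF(3): h(0) = 0 → root; h(1) = 2; h(2) = 0 → root.
h(0) = 0, so (u) divides h(u); h is reducible.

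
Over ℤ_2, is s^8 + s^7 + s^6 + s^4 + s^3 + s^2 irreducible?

No

Write f(s) = s^8 + s^7 + s^6 + s^4 + s^3 + s^2.
Check for roots in ℤ_2: f(0) = 0 → root; f(1) = 0 → root.
f(0) = 0, so (s) divides f(s); f is reducible.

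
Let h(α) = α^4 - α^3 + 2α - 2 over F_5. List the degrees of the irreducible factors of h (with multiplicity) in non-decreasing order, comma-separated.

Roots in F_5: h(0) = 3; h(1) = 0 → root; h(2) = 0 → root; h(3) = 3; h(4) = 3.
Linear factors from roots: (α - 1), (α - 2).
Complete factorization: h(α) = (α - 2)·(α - 1)·(α^2 + 2α - 1).
Factor degrees with multiplicity: 1 + 1 + 2 = 4.

1, 1, 2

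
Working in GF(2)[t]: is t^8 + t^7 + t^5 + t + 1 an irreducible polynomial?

Write f(t) = t^8 + t^7 + t^5 + t + 1.
Check for roots in GF(2): f(0) = 1; f(1) = 1.
No roots, so no linear factors.
Monic irreducibles of degree 2 over GF(2): t^2 + t + 1.
None of them divide f (all give nonzero remainder).
Monic irreducibles of degree 3 over GF(2): t^3 + t + 1, t^3 + t^2 + 1.
None of them divide f (all give nonzero remainder).
Monic irreducibles of degree 4 over GF(2): t^4 + t + 1, t^4 + t^3 + 1, t^4 + t^3 + t^2 + t + 1.
None of them divide f (all give nonzero remainder).
No irreducible factor of degree ≤ 4 exists, so f is irreducible over GF(2).

Yes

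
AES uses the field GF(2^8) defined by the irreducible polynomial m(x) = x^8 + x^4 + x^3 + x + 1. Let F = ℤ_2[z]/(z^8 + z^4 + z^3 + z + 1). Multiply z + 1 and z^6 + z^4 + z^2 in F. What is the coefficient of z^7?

1

Multiply in ℤ_2[z]: (z + 1)·(z^6 + z^4 + z^2) = z^7 + z^6 + z^5 + z^4 + z^3 + z^2.
Reduced: z^7 + z^6 + z^5 + z^4 + z^3 + z^2.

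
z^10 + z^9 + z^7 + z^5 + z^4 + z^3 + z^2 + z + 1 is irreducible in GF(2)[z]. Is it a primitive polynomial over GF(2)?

Write f(z) = z^10 + z^9 + z^7 + z^5 + z^4 + z^3 + z^2 + z + 1.
|GF(2^10)^×| = 2^10 − 1 = 1023. Prime factorization: 1023 = 3·11·31.
f is primitive ⇔ z has order 1023 in GF(2)[z]/(f), i.e. z^(1023/q) ≠ 1 for each prime q | 1023.
z^(341) mod f = 1
z^(93) mod f = z^9 + z^8 + z^6 + z^5.
z^(33) mod f = z^9 + z^8 + z^7 + z^6 + z^4 + z^3 + z.
Since z^(341) = 1, the order of z divides 341 < 1023; not primitive.

No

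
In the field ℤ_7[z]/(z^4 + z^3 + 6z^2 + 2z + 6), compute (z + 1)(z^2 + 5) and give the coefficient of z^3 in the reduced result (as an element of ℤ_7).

Multiply in ℤ_7[z]: (z + 1)·(z^2 + 5) = z^3 + z^2 + 5z + 5.
Reduced: z^3 + z^2 + 5z + 5.

1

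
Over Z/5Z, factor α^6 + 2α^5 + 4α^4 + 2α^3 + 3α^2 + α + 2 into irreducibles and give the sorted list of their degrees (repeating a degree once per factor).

1, 1, 1, 1, 2

Write f(α) = α^6 + 2α^5 + 4α^4 + 2α^3 + 3α^2 + α + 2.
Roots in Z/5Z: f(0) = 2; f(1) = 0 → root; f(2) = 4; f(3) = 0 → root; f(4) = 0 → root.
Linear factors from roots: (α + 4), (α + 2), (α + 1).
Complete factorization: f(α) = (α + 1)·(α + 2)·(α + 4)^2·(α^2 + α + 1).
Factor degrees with multiplicity: 1 + 1 + 1 + 1 + 2 = 6.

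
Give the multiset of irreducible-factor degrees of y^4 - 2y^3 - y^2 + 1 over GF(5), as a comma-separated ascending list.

4

Write h(y) = y^4 - 2y^3 - y^2 + 1.
Roots in GF(5): h(0) = 1; h(1) = 4; h(2) = 2; h(3) = 4; h(4) = 3.
Complete factorization: h(y) = (y^4 - 2y^3 - y^2 + 1).
Factor degrees with multiplicity: 4 = 4.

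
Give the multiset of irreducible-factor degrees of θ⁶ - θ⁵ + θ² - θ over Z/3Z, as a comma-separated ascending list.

1, 1, 2, 2

Write f(θ) = θ⁶ - θ⁵ + θ² - θ.
Roots in Z/3Z: f(0) = 0 → root; f(1) = 0 → root; f(2) = 1.
Linear factors from roots: (θ), (θ - 1).
Complete factorization: f(θ) = (θ)·(θ - 1)·(θ² + θ - 1)·(θ² - θ - 1).
Factor degrees with multiplicity: 1 + 1 + 2 + 2 = 6.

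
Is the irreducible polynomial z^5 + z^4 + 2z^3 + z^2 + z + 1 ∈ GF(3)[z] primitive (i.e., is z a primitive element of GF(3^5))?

Yes

Write f(z) = z^5 + z^4 + 2z^3 + z^2 + z + 1.
|GF(3^5)^×| = 3^5 − 1 = 242. Prime factorization: 242 = 2·11^2.
f is primitive ⇔ z has order 242 in GF(3)[z]/(f), i.e. z^(242/q) ≠ 1 for each prime q | 242.
z^(121) mod f = 2.
z^(22) mod f = z^4 + z^2 + z.
None equal 1, so z has full order 242; f is primitive.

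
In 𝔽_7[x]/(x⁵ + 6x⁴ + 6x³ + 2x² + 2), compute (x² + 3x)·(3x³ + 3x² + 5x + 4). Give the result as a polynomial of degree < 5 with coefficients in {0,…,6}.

x^4 + 3x^3 + 6x^2 + 5x + 1

Multiply in 𝔽_7[x]: (x² + 3x)·(3x³ + 3x² + 5x + 4) = 3x⁵ + 5x⁴ + 5x² + 5x.
Reduce using x⁵ ≡ x⁴ + x³ + 5x² + 5 (mod x⁵ + 6x⁴ + 6x³ + 2x² + 2).
Reduced: x⁴ + 3x³ + 6x² + 5x + 1.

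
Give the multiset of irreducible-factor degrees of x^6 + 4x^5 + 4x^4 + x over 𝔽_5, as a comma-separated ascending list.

Write f(x) = x^6 + 4x^5 + 4x^4 + x.
Roots in 𝔽_5: f(0) = 0 → root; f(1) = 0 → root; f(2) = 3; f(3) = 3; f(4) = 0 → root.
Linear factors from roots: (x), (x + 4), (x + 1).
Complete factorization: f(x) = (x)·(x + 1)·(x + 4)·(x^3 + 4x^2 + 4).
Factor degrees with multiplicity: 1 + 1 + 1 + 3 = 6.

1, 1, 1, 3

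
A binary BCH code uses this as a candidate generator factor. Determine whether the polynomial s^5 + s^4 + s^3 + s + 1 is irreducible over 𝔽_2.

Write f(s) = s^5 + s^4 + s^3 + s + 1.
Check for roots in 𝔽_2: f(0) = 1; f(1) = 1.
No roots, so no linear factors.
Monic irreducibles of degree 2 over GF(2): s^2 + s + 1.
None of them divide f (all give nonzero remainder).
No irreducible factor of degree ≤ 2 exists, so f is irreducible over GF(2).

Yes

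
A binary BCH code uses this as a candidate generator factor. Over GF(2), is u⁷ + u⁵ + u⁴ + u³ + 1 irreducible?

Yes

Write P(u) = u⁷ + u⁵ + u⁴ + u³ + 1.
Check for roots in GF(2): P(0) = 1; P(1) = 1.
No roots, so no linear factors.
Monic irreducibles of degree 2 over GF(2): u² + u + 1.
None of them divide P (all give nonzero remainder).
Monic irreducibles of degree 3 over GF(2): u³ + u + 1, u³ + u² + 1.
None of them divide P (all give nonzero remainder).
No irreducible factor of degree ≤ 3 exists, so P is irreducible over GF(2).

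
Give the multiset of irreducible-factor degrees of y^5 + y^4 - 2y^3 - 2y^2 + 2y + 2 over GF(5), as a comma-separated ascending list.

Write f(y) = y^5 + y^4 - 2y^3 - 2y^2 + 2y + 2.
Roots in GF(5): f(0) = 2; f(1) = 2; f(2) = 0 → root; f(3) = 0 → root; f(4) = 0 → root.
Linear factors from roots: (y - 2), (y + 2), (y + 1).
Complete factorization: f(y) = (y + 1)·(y + 2)·(y - 2)·(y^2 + 2).
Factor degrees with multiplicity: 1 + 1 + 1 + 2 = 5.

1, 1, 1, 2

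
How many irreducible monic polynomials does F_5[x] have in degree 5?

By the necklace-counting formula, N_5(5) = (1/5) Σ_{d|5} μ(5/d)·5^d.
Divisors of 5: 1, 5; μ(5/d) for each: -1, 1.
Σ = − 5^1 + 5^5 = 3120.
N = 3120/5 = 624.

624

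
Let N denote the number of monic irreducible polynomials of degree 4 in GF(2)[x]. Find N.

The number of monic irreducibles of degree 4 over GF(2) is (1/4)·Σ_{d∣4} μ(4/d) 2^d.
Divisors of 4: 1, 2, 4; μ(4/d) for each: 0, -1, 1.
Σ = − 2^2 + 2^4 = 12.
N = 12/4 = 3.

3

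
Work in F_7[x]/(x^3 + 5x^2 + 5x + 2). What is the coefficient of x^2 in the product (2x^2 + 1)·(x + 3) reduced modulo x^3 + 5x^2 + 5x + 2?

Multiply in F_7[x]: (2x^2 + 1)·(x + 3) = 2x^3 + 6x^2 + x + 3.
Reduce using x^3 ≡ 2x^2 + 2x + 5 (mod x^3 + 5x^2 + 5x + 2).
Reduced: 3x^2 + 5x + 6.

3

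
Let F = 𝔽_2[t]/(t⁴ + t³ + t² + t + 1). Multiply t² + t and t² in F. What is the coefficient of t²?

1

Multiply in 𝔽_2[t]: (t² + t)·(t²) = t⁴ + t³.
Reduce using t⁴ ≡ t³ + t² + t + 1 (mod t⁴ + t³ + t² + t + 1).
Reduced: t² + t + 1.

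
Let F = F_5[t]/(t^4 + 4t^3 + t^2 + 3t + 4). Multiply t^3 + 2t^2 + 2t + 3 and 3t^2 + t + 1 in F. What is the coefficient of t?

3

Multiply in F_5[t]: (t^3 + 2t^2 + 2t + 3)·(3t^2 + t + 1) = 3t^5 + 2t^4 + 4t^3 + 3t^2 + 3.
Reduce using t^4 ≡ t^3 + 4t^2 + 2t + 1 (mod t^4 + 4t^3 + t^2 + 3t + 4).
Reduced: t^3 + 4t^2 + 3t + 3.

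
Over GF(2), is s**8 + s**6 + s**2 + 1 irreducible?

Write h(s) = s**8 + s**6 + s**2 + 1.
Check for roots in GF(2): h(0) = 1; h(1) = 0 → root.
h(1) = 0, so (s − 1) divides h(s); h is reducible.

No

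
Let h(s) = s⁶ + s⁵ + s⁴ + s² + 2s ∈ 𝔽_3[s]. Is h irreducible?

No

Check for roots in 𝔽_3: h(0) = 0 → root; h(1) = 0 → root; h(2) = 0 → root.
h(0) = 0, so (s) divides h(s); h is reducible.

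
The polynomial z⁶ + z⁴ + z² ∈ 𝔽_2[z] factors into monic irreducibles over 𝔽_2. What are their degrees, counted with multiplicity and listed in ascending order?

Write h(z) = z⁶ + z⁴ + z².
Roots in 𝔽_2: h(0) = 0 → root; h(1) = 1.
Linear factors from roots: (z).
Complete factorization: h(z) = (z)^2·(z² + z + 1)^2.
Factor degrees with multiplicity: 1 + 1 + 2 + 2 = 6.

1, 1, 2, 2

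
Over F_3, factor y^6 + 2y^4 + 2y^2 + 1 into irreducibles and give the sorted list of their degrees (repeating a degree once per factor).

Write f(y) = y^6 + 2y^4 + 2y^2 + 1.
Roots in F_3: f(0) = 1; f(1) = 0 → root; f(2) = 0 → root.
Linear factors from roots: (y + 2), (y + 1).
Complete factorization: f(y) = (y + 1)^2·(y + 2)^2·(y^2 + 1).
Factor degrees with multiplicity: 1 + 1 + 1 + 1 + 2 = 6.

1, 1, 1, 1, 2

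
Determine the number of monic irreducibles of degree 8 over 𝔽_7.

By the necklace-counting formula, N_7(8) = (1/8) Σ_{d|8} μ(8/d)·7^d.
Divisors of 8: 1, 2, 4, 8; μ(8/d) for each: 0, 0, -1, 1.
Σ = − 7^4 + 7^8 = 5762400.
N = 5762400/8 = 720300.

720300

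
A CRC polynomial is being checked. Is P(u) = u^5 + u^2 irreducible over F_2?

No

Check for roots in F_2: P(0) = 0 → root; P(1) = 0 → root.
P(0) = 0, so (u) divides P(u); P is reducible.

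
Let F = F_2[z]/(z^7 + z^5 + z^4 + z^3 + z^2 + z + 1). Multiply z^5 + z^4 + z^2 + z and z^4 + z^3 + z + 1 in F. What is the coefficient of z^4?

1

Multiply in F_2[z]: (z^5 + z^4 + z^2 + z)·(z^4 + z^3 + z + 1) = z^9 + z^7 + z^3 + z.
Reduce using z^7 ≡ z^5 + z^4 + z^3 + z^2 + z + 1 (mod z^7 + z^5 + z^4 + z^3 + z^2 + z + 1).
Reduced: z^6 + z^5 + z^4 + z^2 + z.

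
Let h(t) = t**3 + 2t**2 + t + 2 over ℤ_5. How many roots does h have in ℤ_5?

Evaluate at each of the 5 elements of ℤ_5:
h(0) = 2; h(1) = 1; h(2) = 0 → root; h(3) = 0 → root; h(4) = 2.
Roots: {2, 3}.

2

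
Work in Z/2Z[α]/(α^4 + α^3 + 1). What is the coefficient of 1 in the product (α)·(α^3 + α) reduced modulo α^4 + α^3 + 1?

Multiply in Z/2Z[α]: (α)·(α^3 + α) = α^4 + α^2.
Reduce using α^4 ≡ α^3 + 1 (mod α^4 + α^3 + 1).
Reduced: α^3 + α^2 + 1.

1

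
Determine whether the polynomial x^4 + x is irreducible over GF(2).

No

Write P(x) = x^4 + x.
Check for roots in GF(2): P(0) = 0 → root; P(1) = 0 → root.
P(0) = 0, so (x) divides P(x); P is reducible.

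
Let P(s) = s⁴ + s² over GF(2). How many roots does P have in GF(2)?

Evaluate at each of the 2 elements of GF(2):
P(0) = 0 → root; P(1) = 0 → root.
Roots: {0, 1}.

2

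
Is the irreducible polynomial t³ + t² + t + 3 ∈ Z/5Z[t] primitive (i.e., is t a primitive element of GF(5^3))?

Yes

Write f(t) = t³ + t² + t + 3.
|GF(5^3)^×| = 5^3 − 1 = 124. Prime factorization: 124 = 2^2·31.
f is primitive ⇔ t has order 124 in GF(5)[t]/(f), i.e. t^(124/q) ≠ 1 for each prime q | 124.
t^(62) mod f = 4.
t^(4) mod f = 3t + 3.
None equal 1, so t has full order 124; f is primitive.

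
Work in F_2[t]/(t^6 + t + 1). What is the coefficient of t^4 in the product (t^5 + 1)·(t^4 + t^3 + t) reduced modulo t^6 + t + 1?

0

Multiply in F_2[t]: (t^5 + 1)·(t^4 + t^3 + t) = t^9 + t^8 + t^6 + t^4 + t^3 + t.
Reduce using t^6 ≡ t + 1 (mod t^6 + t + 1).
Reduced: t^3 + t^2 + 1.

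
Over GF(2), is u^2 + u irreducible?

Write h(u) = u^2 + u.
Check for roots in GF(2): h(0) = 0 → root; h(1) = 0 → root.
h(0) = 0, so (u) divides h(u); h is reducible.

No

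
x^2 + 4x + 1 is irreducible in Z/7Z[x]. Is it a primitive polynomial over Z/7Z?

No

Write f(x) = x^2 + 4x + 1.
|GF(7^2)^×| = 7^2 − 1 = 48. Prime factorization: 48 = 2^4·3.
f is primitive ⇔ x has order 48 in GF(7)[x]/(f), i.e. x^(48/q) ≠ 1 for each prime q | 48.
x^(24) mod f = 1
x^(16) mod f = 1
Since x^(24) = 1, the order of x divides 24 < 48; not primitive.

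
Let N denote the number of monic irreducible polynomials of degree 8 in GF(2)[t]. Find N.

The number of monic irreducibles of degree 8 over GF(2) is (1/8)·Σ_{d∣8} μ(8/d) 2^d.
Divisors of 8: 1, 2, 4, 8; μ(8/d) for each: 0, 0, -1, 1.
Σ = − 2^4 + 2^8 = 240.
N = 240/8 = 30.

30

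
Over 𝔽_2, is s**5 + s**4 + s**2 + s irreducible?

Write g(s) = s**5 + s**4 + s**2 + s.
Check for roots in 𝔽_2: g(0) = 0 → root; g(1) = 0 → root.
g(0) = 0, so (s) divides g(s); g is reducible.

No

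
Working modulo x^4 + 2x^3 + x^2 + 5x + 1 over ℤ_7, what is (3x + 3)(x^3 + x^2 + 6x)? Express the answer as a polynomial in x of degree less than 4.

4x^2 + 3x + 4

Multiply in ℤ_7[x]: (3x + 3)·(x^3 + x^2 + 6x) = 3x^4 + 6x^3 + 4x.
Reduce using x^4 ≡ 5x^3 + 6x^2 + 2x + 6 (mod x^4 + 2x^3 + x^2 + 5x + 1).
Reduced: 4x^2 + 3x + 4.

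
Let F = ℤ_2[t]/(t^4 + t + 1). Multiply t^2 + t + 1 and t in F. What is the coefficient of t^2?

Multiply in ℤ_2[t]: (t^2 + t + 1)·(t) = t^3 + t^2 + t.
Reduced: t^3 + t^2 + t.

1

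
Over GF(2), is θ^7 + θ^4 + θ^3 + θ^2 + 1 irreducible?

Yes

Write g(θ) = θ^7 + θ^4 + θ^3 + θ^2 + 1.
Check for roots in GF(2): g(0) = 1; g(1) = 1.
No roots, so no linear factors.
Monic irreducibles of degree 2 over GF(2): θ^2 + θ + 1.
None of them divide g (all give nonzero remainder).
Monic irreducibles of degree 3 over GF(2): θ^3 + θ + 1, θ^3 + θ^2 + 1.
None of them divide g (all give nonzero remainder).
No irreducible factor of degree ≤ 3 exists, so g is irreducible over GF(2).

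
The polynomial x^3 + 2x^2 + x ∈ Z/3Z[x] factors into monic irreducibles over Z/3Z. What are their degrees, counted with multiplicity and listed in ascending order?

1, 1, 1

Write f(x) = x^3 + 2x^2 + x.
Roots in Z/3Z: f(0) = 0 → root; f(1) = 1; f(2) = 0 → root.
Linear factors from roots: (x), (x + 1).
Complete factorization: f(x) = (x)·(x + 1)^2.
Factor degrees with multiplicity: 1 + 1 + 1 = 3.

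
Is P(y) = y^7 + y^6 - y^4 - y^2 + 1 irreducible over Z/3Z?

Check for roots in Z/3Z: P(0) = 1; P(1) = 1; P(2) = 2.
No roots, so no linear factors.
Monic irreducibles of degree 2 over GF(3): y^2 + 1, y^2 + y - 1, y^2 - y - 1.
None of them divide P (all give nonzero remainder).
Degree-3 irreducible divisors: test the 8 monic irreducibles of degree 3 over GF(3).
None of them divide P (all give nonzero remainder).
No irreducible factor of degree ≤ 3 exists, so P is irreducible over GF(3).

Yes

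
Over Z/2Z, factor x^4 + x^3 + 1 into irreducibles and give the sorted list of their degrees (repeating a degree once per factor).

Write g(x) = x^4 + x^3 + 1.
Roots in Z/2Z: g(0) = 1; g(1) = 1.
Complete factorization: g(x) = (x^4 + x^3 + 1).
Factor degrees with multiplicity: 4 = 4.

4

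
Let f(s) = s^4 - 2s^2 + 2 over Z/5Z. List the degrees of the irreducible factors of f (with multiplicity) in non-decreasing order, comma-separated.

Roots in Z/5Z: f(0) = 2; f(1) = 1; f(2) = 0 → root; f(3) = 0 → root; f(4) = 1.
Linear factors from roots: (s - 2), (s + 2).
Complete factorization: f(s) = (s + 2)·(s - 2)·(s^2 + 2).
Factor degrees with multiplicity: 1 + 1 + 2 = 4.

1, 1, 2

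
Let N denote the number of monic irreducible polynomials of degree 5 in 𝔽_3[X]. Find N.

Gauss's count: N_{3}(5) = (1/5) Σ_{d|5} μ(5/d)·3^d.
Divisors of 5: 1, 5; μ(5/d) for each: -1, 1.
Σ = − 3^1 + 3^5 = 240.
N = 240/5 = 48.

48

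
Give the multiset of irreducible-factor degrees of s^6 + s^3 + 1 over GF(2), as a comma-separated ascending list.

6

Write h(s) = s^6 + s^3 + 1.
Roots in GF(2): h(0) = 1; h(1) = 1.
Complete factorization: h(s) = (s^6 + s^3 + 1).
Factor degrees with multiplicity: 6 = 6.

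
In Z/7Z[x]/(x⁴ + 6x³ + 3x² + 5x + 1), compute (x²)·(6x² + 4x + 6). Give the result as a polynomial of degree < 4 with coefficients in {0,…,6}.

Multiply in Z/7Z[x]: (x²)·(6x² + 4x + 6) = 6x⁴ + 4x³ + 6x².
Reduce using x⁴ ≡ x³ + 4x² + 2x + 6 (mod x⁴ + 6x³ + 3x² + 5x + 1).
Reduced: 3x³ + 2x² + 5x + 1.

3x^3 + 2x^2 + 5x + 1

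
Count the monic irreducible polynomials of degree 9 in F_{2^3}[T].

The number of monic irreducibles of degree 9 over GF(8) is (1/9)·Σ_{d∣9} μ(9/d) 8^d.
Divisors of 9: 1, 3, 9; μ(9/d) for each: 0, -1, 1.
Σ = − 8^3 + 8^9 = 134217216.
N = 134217216/9 = 14913024.

14913024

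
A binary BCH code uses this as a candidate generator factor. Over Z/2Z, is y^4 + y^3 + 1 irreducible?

Write P(y) = y^4 + y^3 + 1.
Check for roots in Z/2Z: P(0) = 1; P(1) = 1.
No roots, so no linear factors.
Monic irreducibles of degree 2 over GF(2): y^2 + y + 1.
None of them divide P (all give nonzero remainder).
No irreducible factor of degree ≤ 2 exists, so P is irreducible over GF(2).

Yes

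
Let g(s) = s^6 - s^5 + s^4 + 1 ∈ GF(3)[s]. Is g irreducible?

Yes

Check for roots in GF(3): g(0) = 1; g(1) = 2; g(2) = 1.
No roots, so no linear factors.
Monic irreducibles of degree 2 over GF(3): s^2 + 1, s^2 + s - 1, s^2 - s - 1.
None of them divide g (all give nonzero remainder).
Degree-3 irreducible divisors: test the 8 monic irreducibles of degree 3 over GF(3).
None of them divide g (all give nonzero remainder).
No irreducible factor of degree ≤ 3 exists, so g is irreducible over GF(3).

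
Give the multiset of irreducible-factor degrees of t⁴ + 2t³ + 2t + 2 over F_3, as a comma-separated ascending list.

2, 2

Write h(t) = t⁴ + 2t³ + 2t + 2.
Roots in F_3: h(0) = 2; h(1) = 1; h(2) = 2.
Complete factorization: h(t) = (t² + 1)·(t² + 2t + 2).
Factor degrees with multiplicity: 2 + 2 = 4.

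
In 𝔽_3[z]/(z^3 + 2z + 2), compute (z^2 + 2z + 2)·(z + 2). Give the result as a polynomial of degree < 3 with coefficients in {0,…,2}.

Multiply in 𝔽_3[z]: (z^2 + 2z + 2)·(z + 2) = z^3 + z^2 + 1.
Reduce using z^3 ≡ z + 1 (mod z^3 + 2z + 2).
Reduced: z^2 + z + 2.

z^2 + z + 2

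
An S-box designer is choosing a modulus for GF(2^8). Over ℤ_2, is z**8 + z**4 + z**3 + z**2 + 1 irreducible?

Write g(z) = z**8 + z**4 + z**3 + z**2 + 1.
Check for roots in ℤ_2: g(0) = 1; g(1) = 1.
No roots, so no linear factors.
Monic irreducibles of degree 2 over GF(2): z**2 + z + 1.
None of them divide g (all give nonzero remainder).
Monic irreducibles of degree 3 over GF(2): z**3 + z + 1, z**3 + z**2 + 1.
None of them divide g (all give nonzero remainder).
Monic irreducibles of degree 4 over GF(2): z**4 + z + 1, z**4 + z**3 + 1, z**4 + z**3 + z**2 + z + 1.
None of them divide g (all give nonzero remainder).
No irreducible factor of degree ≤ 4 exists, so g is irreducible over GF(2).

Yes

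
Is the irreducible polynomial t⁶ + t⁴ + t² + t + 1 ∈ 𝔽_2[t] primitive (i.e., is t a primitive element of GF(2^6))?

No

Write f(t) = t⁶ + t⁴ + t² + t + 1.
|GF(2^6)^×| = 2^6 − 1 = 63. Prime factorization: 63 = 3^2·7.
f is primitive ⇔ t has order 63 in GF(2)[t]/(f), i.e. t^(63/q) ≠ 1 for each prime q | 63.
t^(21) mod f = 1
t^(9) mod f = t⁴ + t² + t.
Since t^(21) = 1, the order of t divides 21 < 63; not primitive.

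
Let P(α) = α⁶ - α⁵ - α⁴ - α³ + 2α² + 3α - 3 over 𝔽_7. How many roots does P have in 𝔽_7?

2

Evaluate at each of the 7 elements of 𝔽_7:
P(0) = 4; P(1) = 0 → root; P(2) = 5; P(3) = 3; P(4) = 0 → root; P(5) = 3; P(6) = 5.
Roots: {1, 4}.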